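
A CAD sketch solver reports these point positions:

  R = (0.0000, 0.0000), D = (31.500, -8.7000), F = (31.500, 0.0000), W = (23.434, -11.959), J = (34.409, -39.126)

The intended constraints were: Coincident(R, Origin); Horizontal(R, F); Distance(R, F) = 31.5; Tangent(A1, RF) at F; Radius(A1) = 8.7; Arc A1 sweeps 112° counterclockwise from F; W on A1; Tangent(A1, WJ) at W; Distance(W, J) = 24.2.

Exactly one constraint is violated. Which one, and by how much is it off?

Distance(W, J) = 24.2 — off by 5.10.

R = (0.00, 0.00) ✓; R.y = 0.00, F.y = 0.00 ✓; |RF| = 31.50 ✓; ∠(DF, FR) = 90.00° ✓; |DF| = 8.700 ✓; bearing(D→W) − bearing(D→F) = 112.0° ✓; |DW| = 8.700 ✓; ∠(DW, WJ) = 90.00° ✓; |WJ| = 29.30 ✗.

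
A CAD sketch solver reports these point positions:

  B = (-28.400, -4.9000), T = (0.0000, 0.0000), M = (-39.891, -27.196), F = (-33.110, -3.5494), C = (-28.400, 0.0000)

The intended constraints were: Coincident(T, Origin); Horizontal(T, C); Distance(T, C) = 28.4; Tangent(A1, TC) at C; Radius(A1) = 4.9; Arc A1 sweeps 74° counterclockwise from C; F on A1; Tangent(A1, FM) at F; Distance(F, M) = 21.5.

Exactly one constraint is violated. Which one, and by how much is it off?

Distance(F, M) = 21.5 — off by 3.10.

T = (0.00, 0.00) ✓; T.y = 0.00, C.y = 0.00 ✓; |TC| = 28.40 ✓; ∠(BC, CT) = 90.00° ✓; |BC| = 4.900 ✓; bearing(B→F) − bearing(B→C) = 74.00° ✓; |BF| = 4.900 ✓; ∠(BF, FM) = 90.00° ✓; |FM| = 24.60 ✗.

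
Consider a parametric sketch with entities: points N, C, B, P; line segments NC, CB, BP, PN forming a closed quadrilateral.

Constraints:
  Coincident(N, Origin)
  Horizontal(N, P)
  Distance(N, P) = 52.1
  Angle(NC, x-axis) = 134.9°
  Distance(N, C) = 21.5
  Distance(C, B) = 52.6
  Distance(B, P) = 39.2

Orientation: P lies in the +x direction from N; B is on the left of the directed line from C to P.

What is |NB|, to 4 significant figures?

48.33

N is at the origin; NP is horizontal with |NP| = 52.1 and P in +x, so P = (52.1, 0). NC runs at 134.9° with |NC| = 21.5, so C = (-15.18, 15.23). B is determined by |CB| = 52.6 and |BP| = 39.2 together: it lies at the intersection of circle(C, 52.6) and circle(P, 39.2). With |CP| = 68.98, the foot of the radical line on CP is 43.41 from C and the perpendicular offset is √(52.6² − 43.41²) = 29.71. Taking the left-of-CP solution: B = (33.72, 34.62).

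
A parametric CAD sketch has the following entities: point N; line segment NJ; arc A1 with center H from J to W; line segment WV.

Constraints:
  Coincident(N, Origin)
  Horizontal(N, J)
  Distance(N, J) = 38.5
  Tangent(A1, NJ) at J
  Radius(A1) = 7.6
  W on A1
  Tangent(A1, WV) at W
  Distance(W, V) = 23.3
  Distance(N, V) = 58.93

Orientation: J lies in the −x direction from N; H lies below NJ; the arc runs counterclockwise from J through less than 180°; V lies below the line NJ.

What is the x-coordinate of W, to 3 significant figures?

-45.9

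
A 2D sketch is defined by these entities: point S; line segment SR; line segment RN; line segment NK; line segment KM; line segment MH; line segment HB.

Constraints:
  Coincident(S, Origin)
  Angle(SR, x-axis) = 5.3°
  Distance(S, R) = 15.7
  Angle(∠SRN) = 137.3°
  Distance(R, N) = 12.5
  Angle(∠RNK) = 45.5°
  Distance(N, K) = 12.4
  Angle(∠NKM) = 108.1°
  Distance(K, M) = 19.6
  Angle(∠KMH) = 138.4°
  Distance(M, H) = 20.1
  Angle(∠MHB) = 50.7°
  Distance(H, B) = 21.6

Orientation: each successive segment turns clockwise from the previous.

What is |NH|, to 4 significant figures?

38.51

S is at the origin; SR runs at 5.3° with length 15.7, so R = (15.63, 1.450). ∠SRN = 137.3° gives RN at -37.40° from the x-axis; with |RN| = 12.5, N = (25.56, -6.142). ∠RNK = 45.5° gives NK at -171.9° from the x-axis; with |NK| = 12.4, K = (13.29, -7.889). ∠NKM = 108.1° gives KM at 116.2° from the x-axis; with |KM| = 19.6, M = (4.633, 9.697). ∠KMH = 138.4° gives MH at 74.60° from the x-axis; with |MH| = 20.1, H = (9.971, 29.08). Then |NH| = |H − N| = 38.51.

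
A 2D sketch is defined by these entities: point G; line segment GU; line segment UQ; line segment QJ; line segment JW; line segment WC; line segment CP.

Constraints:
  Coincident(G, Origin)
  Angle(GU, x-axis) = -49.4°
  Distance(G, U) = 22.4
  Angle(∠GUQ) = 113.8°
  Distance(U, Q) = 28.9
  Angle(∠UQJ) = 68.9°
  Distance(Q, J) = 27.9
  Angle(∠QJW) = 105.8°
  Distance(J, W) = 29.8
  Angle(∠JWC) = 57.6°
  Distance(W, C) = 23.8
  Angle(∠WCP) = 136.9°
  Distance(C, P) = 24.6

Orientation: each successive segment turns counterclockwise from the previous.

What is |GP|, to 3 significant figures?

42.1

∠JWC = 57.6° gives WC at -35.5° from the x-axis; with |WC| = 23.8, C = (16.9, -11.7). ∠WCP = 136.9° gives CP at 7.60° from the x-axis; with |CP| = 24.6, P = (41.3, -8.42). Then |GP| = |P − G| = 42.1.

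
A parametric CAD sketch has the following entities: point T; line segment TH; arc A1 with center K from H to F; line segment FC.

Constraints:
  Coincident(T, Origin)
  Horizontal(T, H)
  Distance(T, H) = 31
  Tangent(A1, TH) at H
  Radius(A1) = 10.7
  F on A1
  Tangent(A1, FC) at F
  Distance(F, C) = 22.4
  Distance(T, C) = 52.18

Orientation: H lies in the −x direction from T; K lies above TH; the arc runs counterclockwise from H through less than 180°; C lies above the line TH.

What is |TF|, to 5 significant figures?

29.856

Checks: T = (0.00, 0.00) ✓; |KF| = 10.70 ✓; ∠(KF, FC) = 90.00° ✓; |FC| = 22.40 ✓; |TC| = 52.18 ✓.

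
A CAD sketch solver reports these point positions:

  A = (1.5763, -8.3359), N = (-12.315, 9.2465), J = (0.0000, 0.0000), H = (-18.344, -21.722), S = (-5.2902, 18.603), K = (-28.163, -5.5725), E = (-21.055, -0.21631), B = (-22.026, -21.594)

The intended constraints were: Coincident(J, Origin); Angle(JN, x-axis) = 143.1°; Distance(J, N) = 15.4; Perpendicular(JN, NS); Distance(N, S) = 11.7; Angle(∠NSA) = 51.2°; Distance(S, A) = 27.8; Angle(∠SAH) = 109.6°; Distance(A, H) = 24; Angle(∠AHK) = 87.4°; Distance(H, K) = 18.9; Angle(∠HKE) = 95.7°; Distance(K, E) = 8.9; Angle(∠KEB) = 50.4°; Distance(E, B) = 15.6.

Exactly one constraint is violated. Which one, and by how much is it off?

Distance(E, B) = 15.6 — off by 5.80.

J = (0.00, 0.00) ✓; JN at 143.1° ✓; |JN| = 15.40 ✓; ∠(JN, NS) = 90.00° ✓; |NS| = 11.70 ✓; ∠NSA = 51.20° ✓; |SA| = 27.80 ✓; ∠SAH = 109.6° ✓; |AH| = 24.00 ✓; ∠AHK = 87.40° ✓; |HK| = 18.90 ✓; ∠HKE = 95.70° ✓; |KE| = 8.900 ✓; ∠KEB = 50.40° ✓; |EB| = 21.40 ✗.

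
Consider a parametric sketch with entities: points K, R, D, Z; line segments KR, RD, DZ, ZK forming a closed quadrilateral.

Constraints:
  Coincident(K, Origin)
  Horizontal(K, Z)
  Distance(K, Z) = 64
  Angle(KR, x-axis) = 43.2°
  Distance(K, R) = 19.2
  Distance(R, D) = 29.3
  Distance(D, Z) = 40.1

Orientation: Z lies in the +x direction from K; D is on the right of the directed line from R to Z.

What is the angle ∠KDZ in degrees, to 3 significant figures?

133°

Checks: |KZ| = 64.00 ✓; |KR| = 19.20 ✓; |RD| = 29.30 ✓; |DZ| = 40.10 ✓.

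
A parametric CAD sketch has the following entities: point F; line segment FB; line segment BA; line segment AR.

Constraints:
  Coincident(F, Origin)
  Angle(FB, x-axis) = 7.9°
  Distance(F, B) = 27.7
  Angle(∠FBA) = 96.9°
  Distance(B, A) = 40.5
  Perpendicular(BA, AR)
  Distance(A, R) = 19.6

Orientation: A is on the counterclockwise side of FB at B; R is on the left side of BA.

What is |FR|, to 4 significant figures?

44.53

∠FBA = 96.9°, so BA runs at 7.9° + (180° − 96.9°) = 91.00° from the x-axis; with |BA| = 40.5, A = B + 40.5·(cos 91.00°, sin 91.00°) = (26.73, 44.30). BA ⟂ AR; with |AR| = 19.6 on the left of BA, R = A + 19.6·(-0.9998, -0.01745) = (7.133, 43.96). Then |FR| = |R − F| = 44.53.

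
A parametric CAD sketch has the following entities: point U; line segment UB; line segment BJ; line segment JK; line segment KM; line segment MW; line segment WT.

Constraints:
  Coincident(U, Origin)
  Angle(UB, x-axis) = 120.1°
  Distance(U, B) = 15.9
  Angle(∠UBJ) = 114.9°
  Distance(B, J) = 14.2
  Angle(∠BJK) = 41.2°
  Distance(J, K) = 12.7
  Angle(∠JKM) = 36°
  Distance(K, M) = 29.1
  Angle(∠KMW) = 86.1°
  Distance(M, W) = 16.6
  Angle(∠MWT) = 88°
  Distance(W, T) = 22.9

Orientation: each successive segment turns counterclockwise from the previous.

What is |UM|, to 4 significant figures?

38.76

U is at the origin; UB runs at 120.1° with length 15.9, so B = (-7.974, 13.76). ∠UBJ = 114.9° gives BJ at -174.8° from the x-axis; with |BJ| = 14.2, J = (-22.12, 12.47). ∠BJK = 41.2° gives JK at -36.00° from the x-axis; with |JK| = 12.7, K = (-11.84, 5.004). ∠JKM = 36.0° gives KM at 108.0° from the x-axis; with |KM| = 29.1, M = (-20.83, 32.68). Then |UM| = |M − U| = 38.76.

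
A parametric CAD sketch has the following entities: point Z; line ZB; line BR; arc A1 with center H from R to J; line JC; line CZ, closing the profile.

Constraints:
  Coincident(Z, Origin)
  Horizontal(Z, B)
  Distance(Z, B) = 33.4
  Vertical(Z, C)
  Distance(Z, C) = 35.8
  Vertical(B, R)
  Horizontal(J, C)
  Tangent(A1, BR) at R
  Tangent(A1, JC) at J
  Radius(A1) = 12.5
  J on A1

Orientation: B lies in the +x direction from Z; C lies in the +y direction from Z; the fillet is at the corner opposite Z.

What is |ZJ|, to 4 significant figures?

41.45

The virtual corner opposite Z is at (33.40, 35.80). Since A1 is tangent to BR there, HR ⟂ BR and since A1 is tangent to JC there, HJ ⟂ JC, with radius 12.5, so the center H sits 12.5 in from both sides at H = (20.90, 23.30). That places the tangent points at R = (33.40, 23.30) on BR and J = (20.90, 35.80) on JC. Then |ZJ| = |J − Z| = 41.45.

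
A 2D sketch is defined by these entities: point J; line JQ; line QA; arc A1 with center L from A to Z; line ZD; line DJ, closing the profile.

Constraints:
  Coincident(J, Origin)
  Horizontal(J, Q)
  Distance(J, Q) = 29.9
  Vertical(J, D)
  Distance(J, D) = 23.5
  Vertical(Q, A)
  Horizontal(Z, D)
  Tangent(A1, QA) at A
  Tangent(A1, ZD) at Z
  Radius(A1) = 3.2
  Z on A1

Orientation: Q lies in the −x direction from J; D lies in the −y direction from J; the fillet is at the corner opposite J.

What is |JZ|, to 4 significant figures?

35.57

J is at the origin; JQ is horizontal with |JQ| = 29.9 and Q on the −x side, so Q = (-29.90, 0.000). JD is vertical with |JD| = 23.5 and D on the −y side, so D = (0.000, -23.50). The virtual corner opposite J is at (-29.90, -23.50). Tangency of A1 to QA means the radius LA is perpendicular to QA and tangency of A1 to ZD means the radius LZ is perpendicular to ZD, with radius 3.2, so the center L sits 3.2 in from both sides at L = (-26.70, -20.30). That places the tangent points at A = (-29.90, -20.30) on QA and Z = (-26.70, -23.50) on ZD. Then |JZ| = |Z − J| = 35.57.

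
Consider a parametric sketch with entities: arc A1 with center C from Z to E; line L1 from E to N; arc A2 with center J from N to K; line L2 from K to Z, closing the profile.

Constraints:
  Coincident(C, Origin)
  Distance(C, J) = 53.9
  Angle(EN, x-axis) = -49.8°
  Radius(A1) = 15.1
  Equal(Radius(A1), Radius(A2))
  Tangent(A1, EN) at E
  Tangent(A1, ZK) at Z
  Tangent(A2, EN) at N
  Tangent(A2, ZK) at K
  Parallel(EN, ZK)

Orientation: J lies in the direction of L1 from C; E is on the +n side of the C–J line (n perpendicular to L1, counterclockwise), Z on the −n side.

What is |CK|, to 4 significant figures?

55.98

The slot axis is L1's direction at -49.8°, so u = (cos -49.8°, sin -49.8°) = (0.6455, -0.7638) and n = (−sin -49.8°, cos -49.8°) = (0.7638, 0.6455). C is at the origin and J lies 53.9 along u from C, so J = 53.9·u = (34.79, -41.17). Tangency of A1 to both parallel lines with radius 15.1 puts E and Z at C ± 15.1·n: E = (11.53, 9.746), Z = (-11.53, -9.746). Equal radii place N and K the same way about J: N = J + 15.1·n = (46.32, -31.42), K = J − 15.1·n = (23.26, -50.92). Then |CK| = |K − C| = 55.98.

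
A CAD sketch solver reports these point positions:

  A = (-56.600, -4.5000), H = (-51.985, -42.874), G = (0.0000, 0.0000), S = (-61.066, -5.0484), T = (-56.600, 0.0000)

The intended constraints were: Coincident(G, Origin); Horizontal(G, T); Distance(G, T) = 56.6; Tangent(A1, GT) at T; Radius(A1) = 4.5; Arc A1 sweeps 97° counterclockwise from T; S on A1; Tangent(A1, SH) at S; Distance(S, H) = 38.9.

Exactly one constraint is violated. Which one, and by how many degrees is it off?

Tangent(A1, SH) at S — off by 6.50°.

G = (0.00, 0.00) ✓; G.y = 0.00, T.y = 0.00 ✓; |GT| = 56.60 ✓; ∠(AT, TG) = 90.00° ✓; |AT| = 4.500 ✓; bearing(A→S) − bearing(A→T) = 97.00° ✓; |AS| = 4.500 ✓; ∠(AS, SH) = 83.50° ✗; |SH| = 38.90 ✓.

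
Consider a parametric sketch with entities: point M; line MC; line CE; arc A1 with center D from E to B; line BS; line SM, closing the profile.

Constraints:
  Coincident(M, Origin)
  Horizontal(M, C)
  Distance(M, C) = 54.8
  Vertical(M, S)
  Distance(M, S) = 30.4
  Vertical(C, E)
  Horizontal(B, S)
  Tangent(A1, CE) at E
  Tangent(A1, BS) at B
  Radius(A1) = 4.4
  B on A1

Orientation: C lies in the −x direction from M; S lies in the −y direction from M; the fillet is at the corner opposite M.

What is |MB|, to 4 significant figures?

58.86

M is at the origin; M and C share the same y with |MC| = 54.8 and C on the −x side, so C = (-54.80, 0.000). MS is vertical with |MS| = 30.4 and S on the −y side, so S = (0.000, -30.40). The virtual corner opposite M is at (-54.80, -30.40). The tangent condition forces DE to be normal to CE and A1 meets BS tangentially, so DB is at right angles to BS, with radius 4.4, so the center D sits 4.4 in from both sides at D = (-50.40, -26.00). That places the tangent points at E = (-54.80, -26.00) on CE and B = (-50.40, -30.40) on BS. Then |MB| = |B − M| = 58.86.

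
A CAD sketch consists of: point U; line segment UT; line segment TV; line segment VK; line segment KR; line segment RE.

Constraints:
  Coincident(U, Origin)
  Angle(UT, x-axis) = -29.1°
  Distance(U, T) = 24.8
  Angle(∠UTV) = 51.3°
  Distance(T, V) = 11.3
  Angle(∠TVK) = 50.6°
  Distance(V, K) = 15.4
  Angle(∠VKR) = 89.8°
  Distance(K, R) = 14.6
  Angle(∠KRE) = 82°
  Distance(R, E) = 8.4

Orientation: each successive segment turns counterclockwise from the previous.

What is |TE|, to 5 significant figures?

4.6720

∠VKR = 89.8° gives KR at -40.800° from the x-axis; with |KR| = 14.6, R = (20.734, -22.082). ∠KRE = 82.0° gives RE at 57.200° from the x-axis; with |RE| = 8.4, E = (25.284, -15.021). Then |TE| = |E − T| = 4.6720.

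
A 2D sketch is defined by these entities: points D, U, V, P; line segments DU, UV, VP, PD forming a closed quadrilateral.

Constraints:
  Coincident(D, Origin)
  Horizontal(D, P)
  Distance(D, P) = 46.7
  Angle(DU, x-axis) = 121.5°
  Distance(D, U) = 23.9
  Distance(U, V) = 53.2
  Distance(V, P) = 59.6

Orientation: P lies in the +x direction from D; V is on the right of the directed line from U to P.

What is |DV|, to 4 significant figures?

32.26

Checks: |UV| = 53.20 ✓; |VP| = 59.60 ✓.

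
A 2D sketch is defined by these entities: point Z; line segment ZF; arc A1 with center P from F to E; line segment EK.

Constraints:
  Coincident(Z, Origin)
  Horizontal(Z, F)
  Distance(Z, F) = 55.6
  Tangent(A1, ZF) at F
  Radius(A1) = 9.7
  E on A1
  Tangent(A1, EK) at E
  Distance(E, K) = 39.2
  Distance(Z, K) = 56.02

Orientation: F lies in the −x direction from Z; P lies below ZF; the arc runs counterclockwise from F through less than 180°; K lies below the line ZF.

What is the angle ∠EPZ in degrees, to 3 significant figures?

145°

Z is at the origin; ZF is horizontal with |ZF| = 55.6 and F on the −x side, so F = (-55.6, 0.00). The tangent condition forces PF to be normal to ZF, so P = F + (0, -9.7) = (-55.6, -9.70). Since PE ⟂ EK (tangency), |PK| = √(9.7² + 39.2²) = 40.4 regardless of where E sits on A1. So K lies on both circle(Z, 56.02) and circle(P, 40.4); the below-ZF intersection is K = (-34.5, -44.1). E is the foot of the tangent from K: E = (-62.4, -16.6).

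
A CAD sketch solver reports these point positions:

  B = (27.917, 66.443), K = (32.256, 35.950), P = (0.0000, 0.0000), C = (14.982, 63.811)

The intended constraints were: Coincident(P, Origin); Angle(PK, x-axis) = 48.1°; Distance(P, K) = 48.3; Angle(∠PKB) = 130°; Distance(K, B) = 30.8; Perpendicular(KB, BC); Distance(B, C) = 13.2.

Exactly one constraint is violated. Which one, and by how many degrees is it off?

Perpendicular(KB, BC) — off by 3.40°.

P = (0.00, 0.00) ✓; PK at 48.10° ✓; |PK| = 48.30 ✓; ∠PKB = 130.0° ✓; |KB| = 30.80 ✓; ∠(KB, BC) = 93.40° ✗; |BC| = 13.20 ✓.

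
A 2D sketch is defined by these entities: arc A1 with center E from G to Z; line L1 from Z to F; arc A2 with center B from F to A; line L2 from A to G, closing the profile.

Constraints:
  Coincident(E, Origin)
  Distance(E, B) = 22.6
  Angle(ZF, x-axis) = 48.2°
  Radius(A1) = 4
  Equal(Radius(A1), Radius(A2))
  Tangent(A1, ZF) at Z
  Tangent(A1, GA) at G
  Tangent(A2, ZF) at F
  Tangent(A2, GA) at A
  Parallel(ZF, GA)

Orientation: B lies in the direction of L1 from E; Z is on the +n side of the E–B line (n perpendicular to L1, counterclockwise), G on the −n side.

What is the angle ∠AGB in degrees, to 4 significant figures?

10.04°

The slot axis is L1's direction at 48.2°, so u = (cos 48.2°, sin 48.2°) = (0.6665, 0.7455) and n = (−sin 48.2°, cos 48.2°) = (-0.7455, 0.6665). E is at the origin and B lies 22.6 along u from E, so B = 22.6·u = (15.06, 16.85). Tangency of A1 to both parallel lines with radius 4.0 puts Z and G at E ± 4.0·n: Z = (-2.982, 2.666), G = (2.982, -2.666). Equal radii place F and A the same way about B: F = B + 4.0·n = (12.08, 19.51), A = B − 4.0·n = (18.05, 14.18). Then cos ∠AGB = GA·GB / (|GA||GB|), giving 10.04°.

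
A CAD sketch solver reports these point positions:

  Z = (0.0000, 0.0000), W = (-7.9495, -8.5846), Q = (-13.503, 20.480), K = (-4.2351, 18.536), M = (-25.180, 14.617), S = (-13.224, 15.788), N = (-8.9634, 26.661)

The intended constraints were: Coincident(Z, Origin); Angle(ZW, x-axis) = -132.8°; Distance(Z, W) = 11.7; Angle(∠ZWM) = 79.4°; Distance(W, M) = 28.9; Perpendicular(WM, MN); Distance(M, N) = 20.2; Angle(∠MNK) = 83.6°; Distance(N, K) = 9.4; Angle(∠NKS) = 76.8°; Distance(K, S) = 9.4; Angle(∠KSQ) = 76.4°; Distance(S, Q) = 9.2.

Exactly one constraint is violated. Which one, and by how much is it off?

Distance(S, Q) = 9.2 — off by 4.50.

Z = (0.00, 0.00) ✓; ZW at -132.8° ✓; |ZW| = 11.70 ✓; ∠ZWM = 79.40° ✓; |WM| = 28.90 ✓; ∠(WM, MN) = 90.00° ✓; |MN| = 20.20 ✓; ∠MNK = 83.60° ✓; |NK| = 9.401 ✓; ∠NKS = 76.80° ✓; |KS| = 9.400 ✓; ∠KSQ = 76.40° ✓; |SQ| = 4.700 ✗.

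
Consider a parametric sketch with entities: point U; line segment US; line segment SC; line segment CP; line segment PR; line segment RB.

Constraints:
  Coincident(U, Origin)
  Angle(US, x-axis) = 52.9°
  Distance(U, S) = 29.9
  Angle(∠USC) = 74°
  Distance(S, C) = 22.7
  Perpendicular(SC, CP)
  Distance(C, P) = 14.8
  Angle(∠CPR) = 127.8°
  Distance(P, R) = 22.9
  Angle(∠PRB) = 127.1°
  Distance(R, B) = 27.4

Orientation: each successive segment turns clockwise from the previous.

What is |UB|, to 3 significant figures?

30.9

U is at the origin; US runs at 52.9° with length 29.9, so S = (18.0, 23.8). ∠USC = 74.0° gives SC at -53.1° from the x-axis; with |SC| = 22.7, C = (31.7, 5.69). SC is perpendicular to CP, so CP runs at -143°; with |CP| = 14.8, P = (19.8, -3.19). ∠CPR = 127.8° gives PR at 165° from the x-axis; with |PR| = 22.9, R = (-2.26, 2.85). ∠PRB = 127.1° gives RB at 112° from the x-axis; with |RB| = 27.4, B = (-12.4, 28.3). Then |UB| = |B − U| = 30.9.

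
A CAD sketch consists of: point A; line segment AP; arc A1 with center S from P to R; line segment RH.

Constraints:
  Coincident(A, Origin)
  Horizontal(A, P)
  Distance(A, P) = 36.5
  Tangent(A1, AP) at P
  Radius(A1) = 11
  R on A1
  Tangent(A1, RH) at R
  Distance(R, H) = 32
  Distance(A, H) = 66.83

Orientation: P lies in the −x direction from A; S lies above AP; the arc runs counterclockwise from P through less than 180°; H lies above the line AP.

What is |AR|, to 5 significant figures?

34.994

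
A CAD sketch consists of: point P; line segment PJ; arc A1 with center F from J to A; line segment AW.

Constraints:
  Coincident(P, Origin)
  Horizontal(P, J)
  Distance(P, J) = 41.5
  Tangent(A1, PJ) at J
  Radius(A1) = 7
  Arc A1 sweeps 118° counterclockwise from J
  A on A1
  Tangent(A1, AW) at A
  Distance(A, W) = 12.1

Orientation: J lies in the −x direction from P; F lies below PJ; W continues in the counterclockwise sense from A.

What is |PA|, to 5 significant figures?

48.778

P is at the origin; PJ is horizontal with |PJ| = 41.5 and J on the −x side, so J = (-41.500, 0.0000). A1 meets PJ tangentially, so FJ is at right angles to PJ, so F = J + (0, -7) = (-41.500, -7.0000). On A1, J sits at bearing 90° from F; a 118° counterclockwise sweep puts A at bearing 208°, so A = F + 7.0·(cos 208°, sin 208°) = (-47.681, -10.286). Then |PA| = |A − P| = 48.778.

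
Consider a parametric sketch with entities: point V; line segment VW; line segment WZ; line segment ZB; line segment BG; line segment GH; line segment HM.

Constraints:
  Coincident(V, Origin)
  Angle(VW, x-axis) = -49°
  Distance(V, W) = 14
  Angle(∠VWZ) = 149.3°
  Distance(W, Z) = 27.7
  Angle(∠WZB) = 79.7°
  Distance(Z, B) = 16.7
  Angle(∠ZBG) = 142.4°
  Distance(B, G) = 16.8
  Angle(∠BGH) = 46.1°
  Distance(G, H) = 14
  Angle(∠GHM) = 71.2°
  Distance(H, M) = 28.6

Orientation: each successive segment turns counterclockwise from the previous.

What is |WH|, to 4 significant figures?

18.67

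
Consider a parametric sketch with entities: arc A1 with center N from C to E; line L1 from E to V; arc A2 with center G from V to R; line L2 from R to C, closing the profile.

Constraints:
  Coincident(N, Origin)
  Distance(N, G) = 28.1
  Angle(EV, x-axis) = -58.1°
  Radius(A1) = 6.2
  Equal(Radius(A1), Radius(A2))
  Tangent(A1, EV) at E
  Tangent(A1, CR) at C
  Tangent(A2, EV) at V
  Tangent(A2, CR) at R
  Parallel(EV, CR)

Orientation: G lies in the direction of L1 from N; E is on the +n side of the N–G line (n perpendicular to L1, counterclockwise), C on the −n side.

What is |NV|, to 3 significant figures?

28.8

The slot axis is L1's direction at -58.1°, so u = (cos -58.1°, sin -58.1°) = (0.528, -0.849) and n = (−sin -58.1°, cos -58.1°) = (0.849, 0.528). N is at the origin and G lies 28.1 along u from N, so G = 28.1·u = (14.8, -23.9). Tangency of A1 to both parallel lines with radius 6.2 puts E and C at N ± 6.2·n: E = (5.26, 3.28), C = (-5.26, -3.28). Equal radii place V and R the same way about G: V = G + 6.2·n = (20.1, -20.6), R = G − 6.2·n = (9.59, -27.1). Then |NV| = |V − N| = 28.8.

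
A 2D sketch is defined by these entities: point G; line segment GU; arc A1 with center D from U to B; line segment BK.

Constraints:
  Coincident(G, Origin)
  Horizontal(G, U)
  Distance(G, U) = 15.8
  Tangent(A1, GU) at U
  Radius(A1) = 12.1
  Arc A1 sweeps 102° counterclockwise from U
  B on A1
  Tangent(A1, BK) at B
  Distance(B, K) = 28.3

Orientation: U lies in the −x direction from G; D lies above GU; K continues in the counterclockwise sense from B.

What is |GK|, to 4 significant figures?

43.43

G is at the origin; G and U share the same y with |GU| = 15.8 and U on the −x side, so U = (-15.80, 0.000). Since A1 is tangent to GU there, DU ⟂ GU, so D = U + (0, 12.1) = (-15.80, 12.10). On A1, U sits at bearing -90° from D; a 102° counterclockwise sweep puts B at bearing 12°, so B = D + 12.1·(cos 12°, sin 12°) = (-3.964, 14.62). Since A1 is tangent to BK there, DB ⟂ BK, so BK runs along (−sin 12°, cos 12°); with |BK| = 28.3, K = (-9.848, 42.30). Then |GK| = |K − G| = 43.43.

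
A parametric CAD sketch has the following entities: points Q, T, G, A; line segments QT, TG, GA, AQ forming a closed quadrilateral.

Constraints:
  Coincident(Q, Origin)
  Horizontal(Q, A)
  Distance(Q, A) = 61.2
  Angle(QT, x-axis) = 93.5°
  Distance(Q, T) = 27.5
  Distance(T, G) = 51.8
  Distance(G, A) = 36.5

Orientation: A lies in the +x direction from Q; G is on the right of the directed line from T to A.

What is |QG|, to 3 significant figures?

31.7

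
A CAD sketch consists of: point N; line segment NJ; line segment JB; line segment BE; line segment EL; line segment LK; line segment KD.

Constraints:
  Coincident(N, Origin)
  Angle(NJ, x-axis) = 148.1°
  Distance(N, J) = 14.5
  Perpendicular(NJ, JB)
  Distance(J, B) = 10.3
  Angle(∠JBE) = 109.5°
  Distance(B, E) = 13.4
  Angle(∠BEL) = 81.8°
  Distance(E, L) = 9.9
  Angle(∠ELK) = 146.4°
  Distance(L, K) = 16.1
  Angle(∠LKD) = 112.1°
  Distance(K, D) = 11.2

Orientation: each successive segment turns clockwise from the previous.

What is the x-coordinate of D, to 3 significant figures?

-19.8

N is at the origin; NJ runs at 148.1° with length 14.5, so J = (-12.3, 7.66). NJ ⟂ JB, so JB runs at 58.1°; with |JB| = 10.3, B = (-6.87, 16.4). ∠JBE = 109.5° gives BE at -12.4° from the x-axis; with |BE| = 13.4, E = (6.22, 13.5). ∠BEL = 81.8° gives EL at -111° from the x-axis; with |EL| = 9.9, L = (2.74, 4.26). ∠ELK = 146.4° gives LK at -144° from the x-axis; with |LK| = 16.1, K = (-10.3, -5.16). ∠LKD = 112.1° gives KD at 148° from the x-axis; with |KD| = 11.2, D = (-19.8, 0.796). So D.x = -19.8.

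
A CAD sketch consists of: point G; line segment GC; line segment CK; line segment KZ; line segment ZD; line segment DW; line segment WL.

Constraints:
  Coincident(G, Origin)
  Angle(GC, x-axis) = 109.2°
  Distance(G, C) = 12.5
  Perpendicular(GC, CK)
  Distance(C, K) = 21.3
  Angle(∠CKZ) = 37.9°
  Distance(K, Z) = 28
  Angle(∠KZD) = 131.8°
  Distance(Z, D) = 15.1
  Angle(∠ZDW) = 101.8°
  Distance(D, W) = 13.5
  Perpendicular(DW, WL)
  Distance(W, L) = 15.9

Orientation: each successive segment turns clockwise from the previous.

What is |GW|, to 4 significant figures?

19.70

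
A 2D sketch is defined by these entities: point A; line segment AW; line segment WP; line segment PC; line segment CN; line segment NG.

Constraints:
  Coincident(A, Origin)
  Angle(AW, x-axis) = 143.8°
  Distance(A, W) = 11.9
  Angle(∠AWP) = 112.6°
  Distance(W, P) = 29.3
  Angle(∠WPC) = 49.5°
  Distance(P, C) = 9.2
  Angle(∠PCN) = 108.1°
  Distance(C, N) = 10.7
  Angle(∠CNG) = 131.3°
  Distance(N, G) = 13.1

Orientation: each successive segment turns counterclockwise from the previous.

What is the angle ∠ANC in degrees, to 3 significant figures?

133°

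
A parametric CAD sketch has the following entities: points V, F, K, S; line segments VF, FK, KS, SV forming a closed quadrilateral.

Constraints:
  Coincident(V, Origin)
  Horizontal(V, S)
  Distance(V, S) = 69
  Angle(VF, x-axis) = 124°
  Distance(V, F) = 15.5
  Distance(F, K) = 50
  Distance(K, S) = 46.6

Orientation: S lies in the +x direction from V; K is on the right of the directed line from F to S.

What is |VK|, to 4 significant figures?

35.04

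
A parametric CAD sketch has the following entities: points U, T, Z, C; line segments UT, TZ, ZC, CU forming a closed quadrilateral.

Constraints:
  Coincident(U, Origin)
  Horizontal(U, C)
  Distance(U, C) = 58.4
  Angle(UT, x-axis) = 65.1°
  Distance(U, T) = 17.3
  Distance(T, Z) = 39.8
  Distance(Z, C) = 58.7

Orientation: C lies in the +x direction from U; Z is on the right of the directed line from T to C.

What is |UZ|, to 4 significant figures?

24.52

U is at the origin; U and C share the same y with |UC| = 58.4 and C in +x, so C = (58.4, 0). UT runs at 65.1° with |UT| = 17.3, so T = (7.284, 15.69). Z is determined by |TZ| = 39.8 and |ZC| = 58.7 together: it lies at the intersection of circle(T, 39.8) and circle(C, 58.7). With |TC| = 53.47, the foot of the radical line on TC is 9.327 from T and the perpendicular offset is √(39.8² − 9.327²) = 38.69. Taking the right-of-TC solution: Z = (4.845, -24.03).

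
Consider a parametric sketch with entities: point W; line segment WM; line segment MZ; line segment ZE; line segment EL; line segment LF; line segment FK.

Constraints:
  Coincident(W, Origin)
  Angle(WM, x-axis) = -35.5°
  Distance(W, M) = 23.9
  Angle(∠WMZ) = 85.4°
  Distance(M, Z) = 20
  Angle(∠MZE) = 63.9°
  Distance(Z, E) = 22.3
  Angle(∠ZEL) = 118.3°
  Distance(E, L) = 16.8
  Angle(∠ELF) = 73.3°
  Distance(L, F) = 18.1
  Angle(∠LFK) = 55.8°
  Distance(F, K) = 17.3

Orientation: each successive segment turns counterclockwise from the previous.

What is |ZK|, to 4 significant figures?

19.34

∠ELF = 73.3° gives LF at -16.40° from the x-axis; with |LF| = 18.1, F = (15.70, -14.04). ∠LFK = 55.8° gives FK at 107.8° from the x-axis; with |FK| = 17.3, K = (10.41, 2.436). Then |ZK| = |K − Z| = 19.34.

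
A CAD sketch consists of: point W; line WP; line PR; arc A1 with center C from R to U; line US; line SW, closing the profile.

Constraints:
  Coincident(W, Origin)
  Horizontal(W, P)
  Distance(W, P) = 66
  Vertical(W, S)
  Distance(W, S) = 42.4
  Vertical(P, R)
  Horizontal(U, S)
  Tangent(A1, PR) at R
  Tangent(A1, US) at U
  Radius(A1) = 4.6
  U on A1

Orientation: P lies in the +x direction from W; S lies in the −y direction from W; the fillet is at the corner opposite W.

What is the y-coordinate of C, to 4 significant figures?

-37.80

W is at the origin; W and P share the same y with |WP| = 66.0 and P on the +x side, so P = (66.00, 0.000). WS is vertical with |WS| = 42.4 and S on the −y side, so S = (0.000, -42.40). The virtual corner opposite W is at (66.00, -42.40). Since A1 is tangent to PR there, CR ⟂ PR and tangency of A1 to US means the radius CU is perpendicular to US, with radius 4.6, so the center C sits 4.6 in from both sides at C = (61.40, -37.80). So C.y = -37.80.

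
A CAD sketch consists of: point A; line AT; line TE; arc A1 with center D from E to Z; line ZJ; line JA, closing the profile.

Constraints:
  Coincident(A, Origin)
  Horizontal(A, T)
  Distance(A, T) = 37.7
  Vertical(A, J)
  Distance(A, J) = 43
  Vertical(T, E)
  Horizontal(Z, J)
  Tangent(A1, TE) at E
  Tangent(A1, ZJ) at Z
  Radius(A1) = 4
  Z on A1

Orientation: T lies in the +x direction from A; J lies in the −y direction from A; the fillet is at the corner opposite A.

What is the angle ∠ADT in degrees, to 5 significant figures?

46.686°

A is at the origin; A and T share the same y with |AT| = 37.7 and T on the +x side, so T = (37.700, 0.0000). AJ is vertical with |AJ| = 43.0 and J on the −y side, so J = (0.0000, -43.000). The virtual corner opposite A is at (37.700, -43.000). A1 meets TE tangentially, so DE is at right angles to TE and since A1 is tangent to ZJ there, DZ ⟂ ZJ, with radius 4.0, so the center D sits 4.0 in from both sides at D = (33.700, -39.000). Then cos ∠ADT = DA·DT / (|DA||DT|), giving 46.686°.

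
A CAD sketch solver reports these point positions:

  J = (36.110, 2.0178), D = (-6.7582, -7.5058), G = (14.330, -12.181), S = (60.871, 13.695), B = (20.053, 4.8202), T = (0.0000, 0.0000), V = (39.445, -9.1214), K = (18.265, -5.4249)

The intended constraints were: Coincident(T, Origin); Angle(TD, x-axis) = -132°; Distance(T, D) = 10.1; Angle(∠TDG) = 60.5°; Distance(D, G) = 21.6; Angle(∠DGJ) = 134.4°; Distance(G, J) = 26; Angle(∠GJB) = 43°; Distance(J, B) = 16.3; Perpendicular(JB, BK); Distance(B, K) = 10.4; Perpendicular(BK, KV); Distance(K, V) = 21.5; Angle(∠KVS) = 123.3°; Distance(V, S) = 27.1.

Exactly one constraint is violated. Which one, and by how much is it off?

Distance(V, S) = 27.1 — off by 4.20.

T = (0.00, 0.00) ✓; TD at -132.0° ✓; |TD| = 10.10 ✓; ∠TDG = 60.50° ✓; |DG| = 21.60 ✓; ∠DGJ = 134.4° ✓; |GJ| = 26.00 ✓; ∠GJB = 43.00° ✓; |JB| = 16.30 ✓; ∠(JB, BK) = 90.00° ✓; |BK| = 10.40 ✓; ∠(BK, KV) = 90.00° ✓; |KV| = 21.50 ✓; ∠KVS = 123.3° ✓; |VS| = 31.30 ✗.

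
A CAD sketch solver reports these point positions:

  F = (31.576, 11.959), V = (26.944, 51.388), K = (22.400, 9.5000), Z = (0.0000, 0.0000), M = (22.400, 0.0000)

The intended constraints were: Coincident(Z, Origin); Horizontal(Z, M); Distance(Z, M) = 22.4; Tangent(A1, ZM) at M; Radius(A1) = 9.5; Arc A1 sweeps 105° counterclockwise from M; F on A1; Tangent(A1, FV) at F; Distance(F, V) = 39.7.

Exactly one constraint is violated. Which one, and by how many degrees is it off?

Tangent(A1, FV) at F — off by 8.30°.

Z = (0.00, 0.00) ✓; Z.y = 0.00, M.y = 0.00 ✓; |ZM| = 22.40 ✓; ∠(KM, MZ) = 90.00° ✓; |KM| = 9.500 ✓; bearing(K→F) − bearing(K→M) = 105.0° ✓; |KF| = 9.500 ✓; ∠(KF, FV) = 98.30° ✗; |FV| = 39.70 ✓.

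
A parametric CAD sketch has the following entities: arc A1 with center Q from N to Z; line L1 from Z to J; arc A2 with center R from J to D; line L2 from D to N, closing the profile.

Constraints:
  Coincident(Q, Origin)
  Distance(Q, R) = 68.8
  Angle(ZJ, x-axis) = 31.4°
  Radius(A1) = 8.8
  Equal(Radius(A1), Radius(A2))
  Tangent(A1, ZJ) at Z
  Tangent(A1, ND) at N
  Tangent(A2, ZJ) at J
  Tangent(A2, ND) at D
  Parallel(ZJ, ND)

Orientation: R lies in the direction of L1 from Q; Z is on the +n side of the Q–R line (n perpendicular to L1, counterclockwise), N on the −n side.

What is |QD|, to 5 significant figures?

69.361

Tangency of A1 to both parallel lines with radius 8.8 puts Z and N at Q ± 8.8·n: Z = (-4.5849, 7.5112), N = (4.5849, -7.5112). Equal radii place J and D the same way about R: J = R + 8.8·n = (54.139, 43.357), D = R − 8.8·n = (63.309, 28.334). Then |QD| = |D − Q| = 69.361.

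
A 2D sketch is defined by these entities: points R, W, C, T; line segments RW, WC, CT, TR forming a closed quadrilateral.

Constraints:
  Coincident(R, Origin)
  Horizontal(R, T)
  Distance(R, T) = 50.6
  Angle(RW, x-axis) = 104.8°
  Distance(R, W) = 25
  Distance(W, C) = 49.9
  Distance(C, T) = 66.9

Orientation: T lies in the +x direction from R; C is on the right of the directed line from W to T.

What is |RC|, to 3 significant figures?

27.9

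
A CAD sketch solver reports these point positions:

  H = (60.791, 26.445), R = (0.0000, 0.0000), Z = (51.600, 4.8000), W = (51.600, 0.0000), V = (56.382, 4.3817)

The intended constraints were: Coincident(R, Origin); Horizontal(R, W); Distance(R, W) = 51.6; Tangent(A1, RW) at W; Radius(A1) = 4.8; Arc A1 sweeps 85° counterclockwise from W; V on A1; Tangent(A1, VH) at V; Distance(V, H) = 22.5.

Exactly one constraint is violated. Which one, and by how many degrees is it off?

Tangent(A1, VH) at V — off by 6.30°.

R = (0.00, 0.00) ✓; R.y = 0.00, W.y = 0.00 ✓; |RW| = 51.60 ✓; ∠(ZW, WR) = 90.00° ✓; |ZW| = 4.800 ✓; bearing(Z→V) − bearing(Z→W) = 85.00° ✓; |ZV| = 4.800 ✓; ∠(ZV, VH) = 96.30° ✗; |VH| = 22.50 ✓.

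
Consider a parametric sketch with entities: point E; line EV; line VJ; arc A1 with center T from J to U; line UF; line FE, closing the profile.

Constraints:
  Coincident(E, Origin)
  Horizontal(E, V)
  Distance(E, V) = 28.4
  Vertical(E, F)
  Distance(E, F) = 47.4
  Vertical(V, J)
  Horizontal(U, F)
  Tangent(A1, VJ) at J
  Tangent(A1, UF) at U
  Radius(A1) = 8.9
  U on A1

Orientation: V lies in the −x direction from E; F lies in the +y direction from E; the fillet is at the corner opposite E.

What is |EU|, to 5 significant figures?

51.254

The virtual corner opposite E is at (-28.400, 47.400). Tangency of A1 to VJ means the radius TJ is perpendicular to VJ and A1 meets UF tangentially, so TU is at right angles to UF, with radius 8.9, so the center T sits 8.9 in from both sides at T = (-19.500, 38.500). That places the tangent points at J = (-28.400, 38.500) on VJ and U = (-19.500, 47.400) on UF. Then |EU| = |U − E| = 51.254.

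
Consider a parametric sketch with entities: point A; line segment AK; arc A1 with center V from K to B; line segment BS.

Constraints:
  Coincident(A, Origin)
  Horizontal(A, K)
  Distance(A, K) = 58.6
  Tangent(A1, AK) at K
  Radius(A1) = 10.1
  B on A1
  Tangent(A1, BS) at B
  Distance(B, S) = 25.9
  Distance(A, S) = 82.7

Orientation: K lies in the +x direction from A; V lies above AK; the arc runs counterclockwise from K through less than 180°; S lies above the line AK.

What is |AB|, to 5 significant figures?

68.500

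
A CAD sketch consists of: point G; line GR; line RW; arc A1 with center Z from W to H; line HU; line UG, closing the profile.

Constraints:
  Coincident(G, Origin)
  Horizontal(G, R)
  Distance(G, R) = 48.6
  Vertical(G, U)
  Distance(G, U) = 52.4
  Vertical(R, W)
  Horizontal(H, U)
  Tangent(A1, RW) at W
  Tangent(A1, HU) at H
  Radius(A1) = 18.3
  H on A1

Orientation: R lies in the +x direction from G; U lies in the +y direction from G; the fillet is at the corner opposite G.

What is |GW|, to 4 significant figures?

59.37

The virtual corner opposite G is at (48.60, 52.40). Tangency of A1 to RW means the radius ZW is perpendicular to RW and the tangent condition forces ZH to be normal to HU, with radius 18.3, so the center Z sits 18.3 in from both sides at Z = (30.30, 34.10). That places the tangent points at W = (48.60, 34.10) on RW and H = (30.30, 52.40) on HU. Then |GW| = |W − G| = 59.37.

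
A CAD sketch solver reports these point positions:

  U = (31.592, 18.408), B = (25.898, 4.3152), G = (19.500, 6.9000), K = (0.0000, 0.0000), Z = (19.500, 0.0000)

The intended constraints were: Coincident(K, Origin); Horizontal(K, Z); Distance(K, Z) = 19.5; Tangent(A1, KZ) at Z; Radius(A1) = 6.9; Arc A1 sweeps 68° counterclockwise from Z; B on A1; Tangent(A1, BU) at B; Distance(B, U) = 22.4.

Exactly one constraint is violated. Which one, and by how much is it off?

Distance(B, U) = 22.4 — off by 7.20.

K = (0.00, 0.00) ✓; K.y = 0.00, Z.y = 0.00 ✓; |KZ| = 19.50 ✓; ∠(GZ, ZK) = 90.00° ✓; |GZ| = 6.900 ✓; bearing(G→B) − bearing(G→Z) = 68.00° ✓; |GB| = 6.900 ✓; ∠(GB, BU) = 90.00° ✓; |BU| = 15.20 ✗.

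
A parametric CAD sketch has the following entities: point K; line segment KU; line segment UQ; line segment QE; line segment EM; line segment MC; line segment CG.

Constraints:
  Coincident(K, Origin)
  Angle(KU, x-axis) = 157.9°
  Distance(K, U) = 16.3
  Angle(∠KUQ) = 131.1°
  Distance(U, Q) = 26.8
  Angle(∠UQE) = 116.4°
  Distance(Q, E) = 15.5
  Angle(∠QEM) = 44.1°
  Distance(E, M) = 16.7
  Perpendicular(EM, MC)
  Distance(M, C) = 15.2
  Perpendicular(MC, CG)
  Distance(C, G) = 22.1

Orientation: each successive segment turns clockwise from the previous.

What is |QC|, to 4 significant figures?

7.106

K is at the origin; KU runs at 157.9° with length 16.3, so U = (-15.10, 6.132). ∠KUQ = 131.1° gives UQ at 109.0° from the x-axis; with |UQ| = 26.8, Q = (-23.83, 31.47). ∠UQE = 116.4° gives QE at 45.40° from the x-axis; with |QE| = 15.5, E = (-12.94, 42.51). ∠QEM = 44.1° gives EM at -90.50° from the x-axis; with |EM| = 16.7, M = (-13.09, 25.81). EM is perpendicular to MC, so MC runs at 179.5°; with |MC| = 15.2, C = (-28.29, 25.94). Then |QC| = |C − Q| = 7.106.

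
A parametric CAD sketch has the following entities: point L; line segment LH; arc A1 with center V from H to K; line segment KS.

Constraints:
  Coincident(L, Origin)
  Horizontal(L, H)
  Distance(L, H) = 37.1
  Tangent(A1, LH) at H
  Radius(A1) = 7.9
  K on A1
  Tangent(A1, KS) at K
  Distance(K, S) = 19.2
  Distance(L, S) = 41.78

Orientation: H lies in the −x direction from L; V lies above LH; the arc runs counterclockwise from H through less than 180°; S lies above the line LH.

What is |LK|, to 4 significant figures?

30.51

L is at the origin; LH is horizontal with |LH| = 37.1 and H on the −x side, so H = (-37.10, 0.000). The tangent condition forces VH to be normal to LH, so V = H + (0, 7.9) = (-37.10, 7.900). Since VK ⟂ KS (tangency), |VS| = √(7.9² + 19.2²) = 20.76 regardless of where K sits on A1. So S lies on both circle(L, 41.78) and circle(V, 20.76); the above-LH intersection is S = (-31.19, 27.80). K is the foot of the tangent from S: K = (-29.24, 8.701).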